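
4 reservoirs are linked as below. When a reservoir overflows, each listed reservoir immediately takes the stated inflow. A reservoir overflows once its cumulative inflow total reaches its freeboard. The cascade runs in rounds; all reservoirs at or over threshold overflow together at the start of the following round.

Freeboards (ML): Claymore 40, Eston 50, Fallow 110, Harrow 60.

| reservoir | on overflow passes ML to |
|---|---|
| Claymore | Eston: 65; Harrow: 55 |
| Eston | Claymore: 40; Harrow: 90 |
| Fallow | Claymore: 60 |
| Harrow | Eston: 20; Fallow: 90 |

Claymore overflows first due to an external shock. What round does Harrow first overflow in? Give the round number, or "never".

3

Round 1 — Claymore overflows (initial).
  Eston: +65 → 65 ≥ 50
  Harrow: +55 → 55 < 60
Round 2 — Eston overflows.
  Harrow: +90 → 145 ≥ 60
Round 3 — Harrow overflows.
  Fallow: +90 → 90 < 110
No further overflows.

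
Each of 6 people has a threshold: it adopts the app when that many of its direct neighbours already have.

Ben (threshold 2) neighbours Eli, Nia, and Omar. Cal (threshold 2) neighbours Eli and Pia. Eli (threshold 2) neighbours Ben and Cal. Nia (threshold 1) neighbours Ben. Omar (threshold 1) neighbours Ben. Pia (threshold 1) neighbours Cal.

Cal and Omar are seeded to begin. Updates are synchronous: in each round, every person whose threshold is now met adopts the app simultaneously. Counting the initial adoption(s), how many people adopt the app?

Round 1 — Cal, Omar adopt the app (initial).
Round 2 — checking thresholds:
  Ben: 1 of 3 neighbours < 2, holds.
  Eli: 1 of 2 neighbours < 2, holds.
  Pia: 1 of 1 neighbours ≥ 1, adopts the app.
Round 3 — no new adoptions; cascade stops.

3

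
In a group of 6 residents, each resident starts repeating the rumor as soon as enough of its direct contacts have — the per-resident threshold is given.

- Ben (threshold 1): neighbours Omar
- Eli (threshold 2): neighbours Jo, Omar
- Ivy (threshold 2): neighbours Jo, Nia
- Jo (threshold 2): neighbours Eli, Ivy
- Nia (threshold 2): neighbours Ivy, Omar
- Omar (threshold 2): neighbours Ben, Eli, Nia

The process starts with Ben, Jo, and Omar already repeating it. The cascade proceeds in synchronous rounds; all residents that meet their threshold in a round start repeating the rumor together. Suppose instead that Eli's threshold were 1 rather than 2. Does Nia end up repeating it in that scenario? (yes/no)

With Eli's threshold at 1:
Round 1 — Ben, Jo, Omar start repeating the rumor (initial).
Round 2 — checking thresholds:
  Eli: 2 of 2 neighbours ≥ 1, starts repeating the rumor.
  Ivy: 1 of 2 neighbours < 2, below threshold.
  Nia: 1 of 2 neighbours < 2, below threshold.
Round 3 — no new spreads; cascade stops.

no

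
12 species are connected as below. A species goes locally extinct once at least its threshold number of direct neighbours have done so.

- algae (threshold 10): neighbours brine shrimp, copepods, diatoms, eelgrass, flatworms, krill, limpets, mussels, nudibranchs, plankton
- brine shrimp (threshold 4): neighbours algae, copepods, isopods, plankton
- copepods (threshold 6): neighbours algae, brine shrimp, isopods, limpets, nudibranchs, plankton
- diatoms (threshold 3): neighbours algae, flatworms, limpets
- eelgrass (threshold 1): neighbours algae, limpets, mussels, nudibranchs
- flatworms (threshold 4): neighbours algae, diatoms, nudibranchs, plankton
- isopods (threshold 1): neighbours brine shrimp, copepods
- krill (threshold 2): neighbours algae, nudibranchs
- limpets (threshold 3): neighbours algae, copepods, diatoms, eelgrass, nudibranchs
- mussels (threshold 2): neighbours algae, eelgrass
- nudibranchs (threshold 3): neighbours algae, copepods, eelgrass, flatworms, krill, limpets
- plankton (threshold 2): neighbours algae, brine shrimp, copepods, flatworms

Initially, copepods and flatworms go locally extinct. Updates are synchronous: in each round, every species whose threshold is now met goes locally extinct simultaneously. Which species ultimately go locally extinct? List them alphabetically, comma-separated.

copepods, flatworms, isopods, plankton

Round 1 — copepods, flatworms go locally extinct (initial).
Round 2 — checking thresholds:
  algae: 2 of 10 neighbours < 10, not yet.
  brine shrimp: 1 of 4 neighbours < 4, not yet.
  diatoms: 1 of 3 neighbours < 3, not yet.
  isopods: 1 of 2 neighbours ≥ 1, goes locally extinct.
  limpets: 1 of 5 neighbours < 3, not yet.
  nudibranchs: 2 of 6 neighbours < 3, not yet.
  plankton: 2 of 4 neighbours ≥ 2, goes locally extinct.
Round 3 — no new extinctions; cascade stops.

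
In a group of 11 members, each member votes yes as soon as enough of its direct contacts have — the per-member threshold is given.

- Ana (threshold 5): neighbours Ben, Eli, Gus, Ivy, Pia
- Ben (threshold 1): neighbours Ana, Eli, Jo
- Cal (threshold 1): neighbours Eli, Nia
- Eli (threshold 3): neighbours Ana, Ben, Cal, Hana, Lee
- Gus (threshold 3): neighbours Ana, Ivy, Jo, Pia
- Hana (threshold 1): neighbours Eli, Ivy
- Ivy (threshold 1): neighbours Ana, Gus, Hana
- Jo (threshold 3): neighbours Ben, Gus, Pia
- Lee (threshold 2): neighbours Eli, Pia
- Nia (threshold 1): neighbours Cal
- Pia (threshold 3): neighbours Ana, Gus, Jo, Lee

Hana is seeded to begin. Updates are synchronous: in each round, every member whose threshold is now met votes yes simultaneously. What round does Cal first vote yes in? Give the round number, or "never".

Round 1 — Hana votes yes (initial).
Round 2 — checking thresholds:
  Eli: 1 of 5 neighbours < 3, holds.
  Ivy: 1 of 3 neighbours ≥ 1, votes yes.
Round 3 — no new yes votes; cascade stops.

never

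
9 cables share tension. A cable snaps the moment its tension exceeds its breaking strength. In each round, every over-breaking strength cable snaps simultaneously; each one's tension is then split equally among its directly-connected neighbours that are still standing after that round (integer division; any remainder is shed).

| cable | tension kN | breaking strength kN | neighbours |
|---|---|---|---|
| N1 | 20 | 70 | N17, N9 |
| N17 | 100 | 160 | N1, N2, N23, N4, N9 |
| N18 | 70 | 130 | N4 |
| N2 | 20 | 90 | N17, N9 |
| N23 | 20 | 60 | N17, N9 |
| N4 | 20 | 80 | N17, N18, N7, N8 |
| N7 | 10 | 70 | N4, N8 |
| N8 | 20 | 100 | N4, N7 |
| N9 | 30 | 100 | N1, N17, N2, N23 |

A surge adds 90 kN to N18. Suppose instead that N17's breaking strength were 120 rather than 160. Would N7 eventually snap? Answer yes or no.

no

With N17's breaking strength at 120:
Round 1 — N18 at 160 > 130. N18 snaps.
  N18 sheds 160 kN to N4: 160 each.
    N4: 20+160 = 180 > 80
Round 2 — N4 snaps.
  N4 sheds 180 kN to N17, N7, N8: 60 each.
    N17: 100+60 = 160 > 120
    N7: 10+60 = 70 ≤ 70
    N8: 20+60 = 80 ≤ 100
Round 3 — N17 snaps.
  N17 sheds 160 kN to N1, N2, N23, N9: 40 each.
    N1: 20+40 = 60 ≤ 70
    N2: 20+40 = 60 ≤ 90
    N23: 20+40 = 60 ≤ 60
    N9: 30+40 = 70 ≤ 100
No further breaks.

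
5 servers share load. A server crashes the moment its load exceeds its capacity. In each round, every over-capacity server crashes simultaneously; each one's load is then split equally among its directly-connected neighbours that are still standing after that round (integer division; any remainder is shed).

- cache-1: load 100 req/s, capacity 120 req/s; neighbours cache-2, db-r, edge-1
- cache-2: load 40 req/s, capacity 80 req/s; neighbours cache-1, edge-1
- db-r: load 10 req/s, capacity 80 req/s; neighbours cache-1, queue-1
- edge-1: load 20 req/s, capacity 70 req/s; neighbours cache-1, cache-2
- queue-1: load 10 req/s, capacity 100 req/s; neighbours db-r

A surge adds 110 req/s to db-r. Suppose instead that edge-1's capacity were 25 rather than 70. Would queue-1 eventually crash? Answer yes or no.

With edge-1's capacity at 25:
Round 1 — db-r at 120 > 80. db-r crashes.
  db-r sheds 120 req/s to cache-1, queue-1: 60 each.
    cache-1: 100+60 = 160 > 120
    queue-1: 10+60 = 70 ≤ 100
Round 2 — cache-1 crashes.
  cache-1 sheds 160 req/s to cache-2, edge-1: 80 each.
    cache-2: 40+80 = 120 > 80
    edge-1: 20+80 = 100 > 25
Round 3 — cache-2, edge-1 crash.
  cache-2 sheds 120 req/s: no online neighbours, lost.
  edge-1 sheds 100 req/s: no online neighbours, lost.
No further crashes.

no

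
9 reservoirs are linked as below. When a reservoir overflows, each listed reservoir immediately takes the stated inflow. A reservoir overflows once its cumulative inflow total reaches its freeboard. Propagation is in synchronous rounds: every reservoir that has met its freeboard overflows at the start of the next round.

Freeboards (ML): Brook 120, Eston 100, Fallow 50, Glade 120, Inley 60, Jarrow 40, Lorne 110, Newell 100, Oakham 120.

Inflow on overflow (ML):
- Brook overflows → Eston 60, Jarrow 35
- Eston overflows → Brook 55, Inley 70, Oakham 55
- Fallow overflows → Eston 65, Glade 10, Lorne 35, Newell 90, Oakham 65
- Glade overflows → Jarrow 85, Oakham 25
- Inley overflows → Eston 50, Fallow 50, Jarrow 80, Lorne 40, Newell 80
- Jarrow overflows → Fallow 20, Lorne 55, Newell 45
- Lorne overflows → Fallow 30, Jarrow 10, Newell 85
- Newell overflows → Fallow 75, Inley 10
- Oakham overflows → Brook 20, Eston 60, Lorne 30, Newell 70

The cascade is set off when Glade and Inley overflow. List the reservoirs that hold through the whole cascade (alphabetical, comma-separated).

Brook

Round 1 — Glade, Inley overflow (initial).
  Eston: +50 → 50 < 100
  Fallow: +50 → 50 ≥ 50
  Jarrow: +85+80 → 165 ≥ 40
  Lorne: +40 → 40 < 110
  Newell: +80 → 80 < 100
  Oakham: +25 → 25 < 120
Round 2 — Fallow, Jarrow overflow.
  Eston: +65 → 115 ≥ 100
  Lorne: +35+55 → 130 ≥ 110
  Newell: +90+45 → 215 ≥ 100
  Oakham: +65 → 90 < 120
Round 3 — Eston, Lorne, Newell overflow.
  Brook: +55 → 55 < 120
  Oakham: +55 → 145 ≥ 120
Round 4 — Oakham overflows.
  Brook: +20 → 75 < 120
No further overflows.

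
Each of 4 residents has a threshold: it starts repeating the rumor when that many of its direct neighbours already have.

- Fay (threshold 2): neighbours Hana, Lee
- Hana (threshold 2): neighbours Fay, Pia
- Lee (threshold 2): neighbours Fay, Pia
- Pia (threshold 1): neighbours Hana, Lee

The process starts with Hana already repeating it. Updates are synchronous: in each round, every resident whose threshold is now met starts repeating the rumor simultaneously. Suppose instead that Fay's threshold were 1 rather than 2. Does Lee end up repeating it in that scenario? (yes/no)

With Fay's threshold at 1:
Round 1 — Hana starts repeating the rumor (initial).
Round 2 — checking thresholds:
  Fay: 1 of 2 neighbours ≥ 1, starts repeating the rumor.
  Pia: 1 of 2 neighbours ≥ 1, starts repeating the rumor.
Round 3 — checking thresholds:
  Lee: 2 of 2 neighbours ≥ 2, starts repeating the rumor.
Round 4 — no new spreads; cascade stops.

yes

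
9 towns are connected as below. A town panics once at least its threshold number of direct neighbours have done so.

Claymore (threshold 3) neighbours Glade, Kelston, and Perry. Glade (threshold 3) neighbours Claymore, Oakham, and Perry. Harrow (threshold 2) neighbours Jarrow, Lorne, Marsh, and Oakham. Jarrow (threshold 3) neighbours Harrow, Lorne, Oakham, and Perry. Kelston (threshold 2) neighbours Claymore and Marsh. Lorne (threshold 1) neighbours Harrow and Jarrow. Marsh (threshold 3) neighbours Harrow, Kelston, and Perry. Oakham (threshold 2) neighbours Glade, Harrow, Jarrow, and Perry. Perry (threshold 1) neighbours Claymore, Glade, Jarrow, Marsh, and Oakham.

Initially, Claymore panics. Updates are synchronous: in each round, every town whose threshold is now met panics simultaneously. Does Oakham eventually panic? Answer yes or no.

Round 1 — Claymore panics (initial).
Round 2 — checking thresholds:
  Glade: 1 of 3 neighbours < 3, not yet.
  Kelston: 1 of 2 neighbours < 2, not yet.
  Perry: 1 of 5 neighbours ≥ 1, panics.
Round 3 — no new panics; cascade stops.

no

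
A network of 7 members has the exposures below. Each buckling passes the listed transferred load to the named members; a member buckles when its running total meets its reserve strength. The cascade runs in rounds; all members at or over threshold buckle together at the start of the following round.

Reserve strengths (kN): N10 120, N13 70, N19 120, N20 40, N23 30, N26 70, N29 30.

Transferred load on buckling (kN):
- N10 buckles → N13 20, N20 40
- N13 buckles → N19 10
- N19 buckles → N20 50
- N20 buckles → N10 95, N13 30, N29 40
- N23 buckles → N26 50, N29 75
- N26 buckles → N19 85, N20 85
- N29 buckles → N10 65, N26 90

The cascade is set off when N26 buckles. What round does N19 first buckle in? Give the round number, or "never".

Round 1 — N26 buckles (initial).
  N19: +85 → 85 < 120
  N20: +85 → 85 ≥ 40
Round 2 — N20 buckles.
  N10: +95 → 95 < 120
  N13: +30 → 30 < 70
  N29: +40 → 40 ≥ 30
Round 3 — N29 buckles.
  N10: +65 → 160 ≥ 120
Round 4 — N10 buckles.
  N13: +20 → 50 < 70
No further bucklings.

never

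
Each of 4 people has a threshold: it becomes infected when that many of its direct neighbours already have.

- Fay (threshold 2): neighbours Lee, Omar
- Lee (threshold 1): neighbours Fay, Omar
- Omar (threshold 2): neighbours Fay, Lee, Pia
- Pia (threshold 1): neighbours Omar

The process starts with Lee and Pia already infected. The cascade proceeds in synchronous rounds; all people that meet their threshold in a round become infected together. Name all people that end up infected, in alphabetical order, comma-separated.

Round 1 — Lee, Pia become infected (initial).
Round 2 — checking thresholds:
  Fay: 1 of 2 neighbours < 2, holds.
  Omar: 2 of 3 neighbours ≥ 2, becomes infected.
Round 3 — checking thresholds:
  Fay: 2 of 2 neighbours ≥ 2, becomes infected.
Round 4 — no new infections; cascade stops.

Fay, Lee, Omar, Pia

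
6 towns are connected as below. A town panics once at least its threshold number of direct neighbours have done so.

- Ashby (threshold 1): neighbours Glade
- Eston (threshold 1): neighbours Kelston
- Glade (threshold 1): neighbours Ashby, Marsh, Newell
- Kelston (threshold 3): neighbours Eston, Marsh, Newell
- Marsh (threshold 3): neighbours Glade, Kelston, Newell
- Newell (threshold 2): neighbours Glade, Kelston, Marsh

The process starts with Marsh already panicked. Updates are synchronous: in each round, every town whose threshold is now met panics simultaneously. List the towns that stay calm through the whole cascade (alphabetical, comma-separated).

Eston, Kelston

Round 1 — Marsh panics (initial).
Round 2 — checking thresholds:
  Glade: 1 of 3 neighbours ≥ 1, panics.
  Kelston: 1 of 3 neighbours < 3, below threshold.
  Newell: 1 of 3 neighbours < 2, below threshold.
Round 3 — checking thresholds:
  Ashby: 1 of 1 neighbours ≥ 1, panics.
  Kelston: 1 of 3 neighbours < 3, below threshold.
  Newell: 2 of 3 neighbours ≥ 2, panics.
Round 4 — no new panics; cascade stops.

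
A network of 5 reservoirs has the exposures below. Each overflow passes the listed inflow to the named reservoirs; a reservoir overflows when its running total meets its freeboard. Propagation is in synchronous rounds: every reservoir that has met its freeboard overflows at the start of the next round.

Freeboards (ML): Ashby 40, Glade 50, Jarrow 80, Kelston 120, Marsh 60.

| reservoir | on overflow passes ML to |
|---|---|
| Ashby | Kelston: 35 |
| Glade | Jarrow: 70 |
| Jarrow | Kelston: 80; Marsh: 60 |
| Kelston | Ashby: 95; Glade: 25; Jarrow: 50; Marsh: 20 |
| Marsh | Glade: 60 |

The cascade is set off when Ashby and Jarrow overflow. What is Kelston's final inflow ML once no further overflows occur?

Round 1 — Ashby, Jarrow overflow (initial).
  Kelston: +35+80 → 115 < 120
  Marsh: +60 → 60 ≥ 60
Round 2 — Marsh overflows.
  Glade: +60 → 60 ≥ 50
Round 3 — Glade overflows.
No further overflows.

115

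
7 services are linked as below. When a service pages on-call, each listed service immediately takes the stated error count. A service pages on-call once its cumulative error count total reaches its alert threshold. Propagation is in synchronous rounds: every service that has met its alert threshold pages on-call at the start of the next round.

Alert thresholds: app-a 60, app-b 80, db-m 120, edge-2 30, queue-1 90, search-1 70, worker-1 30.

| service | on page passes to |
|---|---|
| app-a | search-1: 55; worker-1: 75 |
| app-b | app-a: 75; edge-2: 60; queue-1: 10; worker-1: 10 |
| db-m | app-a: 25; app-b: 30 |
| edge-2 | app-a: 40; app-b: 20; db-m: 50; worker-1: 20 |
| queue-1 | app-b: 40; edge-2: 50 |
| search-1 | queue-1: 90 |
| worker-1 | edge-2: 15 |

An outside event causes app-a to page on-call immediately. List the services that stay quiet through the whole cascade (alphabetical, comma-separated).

app-b, db-m, edge-2, queue-1, search-1

Round 1 — app-a pages on-call (initial).
  search-1: +55 → 55 < 70
  worker-1: +75 → 75 ≥ 30
Round 2 — worker-1 pages on-call.
  edge-2: +15 → 15 < 30
No further pages.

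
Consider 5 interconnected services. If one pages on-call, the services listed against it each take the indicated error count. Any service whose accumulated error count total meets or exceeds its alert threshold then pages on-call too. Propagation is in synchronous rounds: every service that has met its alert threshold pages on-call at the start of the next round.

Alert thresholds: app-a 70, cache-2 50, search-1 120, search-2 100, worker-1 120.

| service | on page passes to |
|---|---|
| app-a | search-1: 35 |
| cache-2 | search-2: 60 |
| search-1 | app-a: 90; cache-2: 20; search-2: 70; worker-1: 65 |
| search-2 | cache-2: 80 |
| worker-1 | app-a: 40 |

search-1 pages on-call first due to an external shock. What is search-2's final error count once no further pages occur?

Round 1 — search-1 pages on-call (initial).
  app-a: +90 → 90 ≥ 70
  cache-2: +20 → 20 < 50
  search-2: +70 → 70 < 100
  worker-1: +65 → 65 < 120
Round 2 — app-a pages on-call.
No further pages.

70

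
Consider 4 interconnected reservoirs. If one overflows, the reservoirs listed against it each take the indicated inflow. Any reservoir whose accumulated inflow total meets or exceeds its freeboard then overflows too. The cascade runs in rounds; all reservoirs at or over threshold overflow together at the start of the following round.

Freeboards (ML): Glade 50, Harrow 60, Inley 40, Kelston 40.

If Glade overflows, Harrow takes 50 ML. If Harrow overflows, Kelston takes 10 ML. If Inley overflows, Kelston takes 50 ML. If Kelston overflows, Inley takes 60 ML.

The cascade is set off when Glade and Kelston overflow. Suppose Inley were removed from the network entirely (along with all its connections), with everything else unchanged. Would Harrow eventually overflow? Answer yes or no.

With Inley removed:
Round 1 — Glade, Kelston overflow (initial).
  Harrow: +50 → 50 < 60
No further overflows.

no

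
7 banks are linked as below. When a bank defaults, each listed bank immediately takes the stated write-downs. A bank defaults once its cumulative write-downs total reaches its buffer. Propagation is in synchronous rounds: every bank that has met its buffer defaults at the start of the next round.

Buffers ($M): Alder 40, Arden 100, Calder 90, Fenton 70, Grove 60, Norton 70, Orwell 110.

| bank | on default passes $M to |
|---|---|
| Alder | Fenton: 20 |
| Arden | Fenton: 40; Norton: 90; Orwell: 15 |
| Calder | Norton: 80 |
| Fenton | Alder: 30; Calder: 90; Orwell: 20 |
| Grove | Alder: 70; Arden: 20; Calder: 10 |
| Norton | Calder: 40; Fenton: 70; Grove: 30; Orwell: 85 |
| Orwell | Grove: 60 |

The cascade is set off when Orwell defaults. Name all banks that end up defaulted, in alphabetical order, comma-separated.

Alder, Grove, Orwell

Round 1 — Orwell defaults (initial).
  Grove: +60 → 60 ≥ 60
Round 2 — Grove defaults.
  Alder: +70 → 70 ≥ 40
  Arden: +20 → 20 < 100
  Calder: +10 → 10 < 90
Round 3 — Alder defaults.
  Fenton: +20 → 20 < 70
No further defaults.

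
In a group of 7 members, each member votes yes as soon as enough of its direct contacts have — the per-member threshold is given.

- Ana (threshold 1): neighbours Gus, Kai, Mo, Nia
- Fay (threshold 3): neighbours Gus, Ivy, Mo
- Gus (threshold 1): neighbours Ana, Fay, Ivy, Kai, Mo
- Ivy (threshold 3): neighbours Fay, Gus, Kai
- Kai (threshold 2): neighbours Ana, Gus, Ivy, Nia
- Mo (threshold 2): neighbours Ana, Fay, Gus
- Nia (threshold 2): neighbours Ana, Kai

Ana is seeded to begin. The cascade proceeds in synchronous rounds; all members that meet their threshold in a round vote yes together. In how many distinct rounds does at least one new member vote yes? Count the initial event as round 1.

Round 1 — Ana votes yes (initial).
Round 2 — checking thresholds:
  Gus: 1 of 5 neighbours ≥ 1, votes yes.
  Kai: 1 of 4 neighbours < 2, below threshold.
  Mo: 1 of 3 neighbours < 2, below threshold.
  Nia: 1 of 2 neighbours < 2, below threshold.
Round 3 — checking thresholds:
  Fay: 1 of 3 neighbours < 3, below threshold.
  Ivy: 1 of 3 neighbours < 3, below threshold.
  Kai: 2 of 4 neighbours ≥ 2, votes yes.
  Mo: 2 of 3 neighbours ≥ 2, votes yes.
  Nia: 1 of 2 neighbours < 2, below threshold.
Round 4 — checking thresholds:
  Fay: 2 of 3 neighbours < 3, below threshold.
  Ivy: 2 of 3 neighbours < 3, below threshold.
  Nia: 2 of 2 neighbours ≥ 2, votes yes.
Round 5 — no new yes votes; cascade stops.

4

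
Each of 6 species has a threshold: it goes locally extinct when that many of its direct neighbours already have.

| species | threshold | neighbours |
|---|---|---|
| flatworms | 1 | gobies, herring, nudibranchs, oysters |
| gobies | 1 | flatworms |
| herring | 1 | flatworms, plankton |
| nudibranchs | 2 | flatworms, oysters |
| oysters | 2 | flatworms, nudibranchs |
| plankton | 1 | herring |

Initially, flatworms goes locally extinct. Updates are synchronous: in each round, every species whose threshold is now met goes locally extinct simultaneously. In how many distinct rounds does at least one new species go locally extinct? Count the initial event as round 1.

Round 1 — flatworms goes locally extinct (initial).
Round 2 — checking thresholds:
  gobies: 1 of 1 neighbours ≥ 1, goes locally extinct.
  herring: 1 of 2 neighbours ≥ 1, goes locally extinct.
  nudibranchs: 1 of 2 neighbours < 2, below threshold.
  oysters: 1 of 2 neighbours < 2, below threshold.
Round 3 — checking thresholds:
  nudibranchs: 1 of 2 neighbours < 2, below threshold.
  oysters: 1 of 2 neighbours < 2, below threshold.
  plankton: 1 of 1 neighbours ≥ 1, goes locally extinct.
Round 4 — no new extinctions; cascade stops.

3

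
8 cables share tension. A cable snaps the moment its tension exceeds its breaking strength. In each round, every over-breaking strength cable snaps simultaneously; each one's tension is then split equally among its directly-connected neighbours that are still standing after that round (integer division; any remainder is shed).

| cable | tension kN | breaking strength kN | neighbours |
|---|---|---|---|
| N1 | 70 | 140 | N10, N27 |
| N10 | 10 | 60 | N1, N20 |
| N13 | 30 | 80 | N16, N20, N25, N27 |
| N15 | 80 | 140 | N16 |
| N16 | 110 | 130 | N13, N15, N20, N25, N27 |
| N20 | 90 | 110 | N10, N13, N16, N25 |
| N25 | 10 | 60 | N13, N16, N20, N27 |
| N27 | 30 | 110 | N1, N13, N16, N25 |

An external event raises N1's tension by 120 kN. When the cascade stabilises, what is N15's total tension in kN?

Round 1 — N1 at 190 > 140. N1 snaps.
  N1 sheds 190 kN to N10, N27: 95 each.
    N10: 10+95 = 105 > 60
    N27: 30+95 = 125 > 110
Round 2 — N10, N27 snap.
  N10 sheds 105 kN to N20: 105 each.
    N20: 90+105 = 195 > 110
  N27 sheds 125 kN to N13, N16, N25: 41 each (2 lost).
    N13: 30+41 = 71 ≤ 80
    N16: 110+41 = 151 > 130
    N25: 10+41 = 51 ≤ 60
Round 3 — N16, N20 snap.
  N16 sheds 151 kN to N13, N15, N25: 50 each (1 lost).
    N13: 71+50 = 121 > 80
    N15: 80+50 = 130 ≤ 140
    N25: 51+50 = 101 > 60
  N20 sheds 195 kN to N13, N25: 97 each (1 lost).
    N13: 121+97 = 218 > 80
    N25: 101+97 = 198 > 60
Round 4 — N13, N25 snap.
  N13 sheds 218 kN: no online neighbours, lost.
  N25 sheds 198 kN: no online neighbours, lost.
No further breaks.

130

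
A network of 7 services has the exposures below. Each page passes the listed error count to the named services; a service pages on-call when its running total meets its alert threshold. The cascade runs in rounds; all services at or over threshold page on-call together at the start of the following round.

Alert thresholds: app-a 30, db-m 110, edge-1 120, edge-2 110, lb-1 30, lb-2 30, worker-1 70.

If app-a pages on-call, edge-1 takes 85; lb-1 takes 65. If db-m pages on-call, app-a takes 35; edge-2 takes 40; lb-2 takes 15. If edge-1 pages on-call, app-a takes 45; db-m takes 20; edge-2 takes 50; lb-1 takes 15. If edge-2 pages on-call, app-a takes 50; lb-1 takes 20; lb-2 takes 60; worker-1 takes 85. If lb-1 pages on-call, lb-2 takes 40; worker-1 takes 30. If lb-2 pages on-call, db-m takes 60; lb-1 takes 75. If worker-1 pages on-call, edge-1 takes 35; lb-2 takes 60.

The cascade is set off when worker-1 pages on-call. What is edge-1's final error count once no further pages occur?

35

Round 1 — worker-1 pages on-call (initial).
  edge-1: +35 → 35 < 120
  lb-2: +60 → 60 ≥ 30
Round 2 — lb-2 pages on-call.
  db-m: +60 → 60 < 110
  lb-1: +75 → 75 ≥ 30
Round 3 — lb-1 pages on-call.
No further pages.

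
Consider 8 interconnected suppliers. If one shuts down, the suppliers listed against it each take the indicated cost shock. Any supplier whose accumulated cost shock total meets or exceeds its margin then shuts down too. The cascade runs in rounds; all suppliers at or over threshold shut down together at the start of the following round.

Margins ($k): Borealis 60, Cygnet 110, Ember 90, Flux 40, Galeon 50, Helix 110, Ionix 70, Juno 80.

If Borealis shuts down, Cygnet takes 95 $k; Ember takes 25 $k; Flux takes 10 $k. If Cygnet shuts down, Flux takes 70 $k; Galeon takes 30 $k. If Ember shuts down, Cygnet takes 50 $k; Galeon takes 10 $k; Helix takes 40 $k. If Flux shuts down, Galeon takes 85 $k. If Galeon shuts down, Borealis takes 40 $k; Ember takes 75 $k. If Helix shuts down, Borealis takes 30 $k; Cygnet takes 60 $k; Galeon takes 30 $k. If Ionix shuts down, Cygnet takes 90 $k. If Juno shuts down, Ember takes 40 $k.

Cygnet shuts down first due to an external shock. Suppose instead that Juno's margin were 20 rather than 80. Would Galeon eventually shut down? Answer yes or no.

yes

With Juno's margin at 20:
Round 1 — Cygnet shuts down (initial).
  Flux: +70 → 70 ≥ 40
  Galeon: +30 → 30 < 50
Round 2 — Flux shuts down.
  Galeon: +85 → 115 ≥ 50
Round 3 — Galeon shuts down.
  Borealis: +40 → 40 < 60
  Ember: +75 → 75 < 90
No further shutdowns.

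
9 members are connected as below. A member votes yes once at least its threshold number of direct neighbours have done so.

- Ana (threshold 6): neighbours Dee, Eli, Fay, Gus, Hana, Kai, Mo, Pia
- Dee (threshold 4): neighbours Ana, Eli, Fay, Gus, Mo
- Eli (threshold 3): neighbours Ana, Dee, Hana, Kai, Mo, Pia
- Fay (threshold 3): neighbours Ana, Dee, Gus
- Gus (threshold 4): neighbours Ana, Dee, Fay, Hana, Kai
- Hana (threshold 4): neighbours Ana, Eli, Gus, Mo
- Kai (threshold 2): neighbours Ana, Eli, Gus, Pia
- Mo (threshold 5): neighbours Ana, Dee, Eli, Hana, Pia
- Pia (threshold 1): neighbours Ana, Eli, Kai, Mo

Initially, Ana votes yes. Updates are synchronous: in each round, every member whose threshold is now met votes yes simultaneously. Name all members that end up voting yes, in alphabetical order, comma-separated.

Round 1 — Ana votes yes (initial).
Round 2 — checking thresholds:
  Dee: 1 of 5 neighbours < 4, below threshold.
  Eli: 1 of 6 neighbours < 3, below threshold.
  Fay: 1 of 3 neighbours < 3, below threshold.
  Gus: 1 of 5 neighbours < 4, below threshold.
  Hana: 1 of 4 neighbours < 4, below threshold.
  Kai: 1 of 4 neighbours < 2, below threshold.
  Mo: 1 of 5 neighbours < 5, below threshold.
  Pia: 1 of 4 neighbours ≥ 1, votes yes.
Round 3 — checking thresholds:
  Dee: 1 of 5 neighbours < 4, below threshold.
  Eli: 2 of 6 neighbours < 3, below threshold.
  Fay: 1 of 3 neighbours < 3, below threshold.
  Gus: 1 of 5 neighbours < 4, below threshold.
  Hana: 1 of 4 neighbours < 4, below threshold.
  Kai: 2 of 4 neighbours ≥ 2, votes yes.
  Mo: 2 of 5 neighbours < 5, below threshold.
Round 4 — checking thresholds:
  Dee: 1 of 5 neighbours < 4, below threshold.
  Eli: 3 of 6 neighbours ≥ 3, votes yes.
  Fay: 1 of 3 neighbours < 3, below threshold.
  Gus: 2 of 5 neighbours < 4, below threshold.
  Hana: 1 of 4 neighbours < 4, below threshold.
  Mo: 2 of 5 neighbours < 5, below threshold.
Round 5 — no new yes votes; cascade stops.

Ana, Eli, Kai, Pia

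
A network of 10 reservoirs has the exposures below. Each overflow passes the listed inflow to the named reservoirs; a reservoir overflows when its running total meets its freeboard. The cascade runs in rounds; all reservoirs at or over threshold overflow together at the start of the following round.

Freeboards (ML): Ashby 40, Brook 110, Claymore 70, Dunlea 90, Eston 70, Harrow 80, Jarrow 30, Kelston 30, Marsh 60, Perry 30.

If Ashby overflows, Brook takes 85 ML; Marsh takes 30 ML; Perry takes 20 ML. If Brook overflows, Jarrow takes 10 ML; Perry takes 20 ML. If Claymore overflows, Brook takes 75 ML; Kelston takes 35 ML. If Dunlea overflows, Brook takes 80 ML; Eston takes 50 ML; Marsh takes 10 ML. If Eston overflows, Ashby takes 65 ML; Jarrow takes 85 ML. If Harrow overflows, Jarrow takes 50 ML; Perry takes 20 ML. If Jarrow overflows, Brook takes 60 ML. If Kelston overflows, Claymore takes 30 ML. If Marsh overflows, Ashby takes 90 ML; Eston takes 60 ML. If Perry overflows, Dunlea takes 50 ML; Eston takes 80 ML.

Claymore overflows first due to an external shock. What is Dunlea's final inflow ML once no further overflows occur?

0

Round 1 — Claymore overflows (initial).
  Brook: +75 → 75 < 110
  Kelston: +35 → 35 ≥ 30
Round 2 — Kelston overflows.
No further overflows.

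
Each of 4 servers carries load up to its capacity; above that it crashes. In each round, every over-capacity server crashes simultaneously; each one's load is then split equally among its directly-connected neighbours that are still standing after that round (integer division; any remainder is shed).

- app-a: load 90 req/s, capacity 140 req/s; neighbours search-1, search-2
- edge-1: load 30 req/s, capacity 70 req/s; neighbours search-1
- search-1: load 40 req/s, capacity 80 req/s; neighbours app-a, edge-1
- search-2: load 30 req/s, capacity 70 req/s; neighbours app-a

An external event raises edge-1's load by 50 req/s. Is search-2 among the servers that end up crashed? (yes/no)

Round 1 — edge-1 at 80 > 70. edge-1 crashes.
  edge-1 sheds 80 req/s to search-1: 80 each.
    search-1: 40+80 = 120 > 80
Round 2 — search-1 crashes.
  search-1 sheds 120 req/s to app-a: 120 each.
    app-a: 90+120 = 210 > 140
Round 3 — app-a crashes.
  app-a sheds 210 req/s to search-2: 210 each.
    search-2: 30+210 = 240 > 70
Round 4 — search-2 crashes.
  search-2 sheds 240 req/s: no online neighbours, lost.
No further crashes.

yes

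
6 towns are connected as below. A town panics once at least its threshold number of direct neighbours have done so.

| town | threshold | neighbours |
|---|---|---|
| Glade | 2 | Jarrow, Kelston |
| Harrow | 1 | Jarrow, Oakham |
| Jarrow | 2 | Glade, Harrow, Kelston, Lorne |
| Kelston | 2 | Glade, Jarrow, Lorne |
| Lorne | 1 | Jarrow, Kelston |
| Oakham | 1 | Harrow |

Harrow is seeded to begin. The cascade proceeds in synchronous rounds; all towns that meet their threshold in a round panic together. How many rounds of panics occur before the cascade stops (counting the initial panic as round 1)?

2

Round 1 — Harrow panics (initial).
Round 2 — checking thresholds:
  Jarrow: 1 of 4 neighbours < 2, below threshold.
  Oakham: 1 of 1 neighbours ≥ 1, panics.
Round 3 — no new panics; cascade stops.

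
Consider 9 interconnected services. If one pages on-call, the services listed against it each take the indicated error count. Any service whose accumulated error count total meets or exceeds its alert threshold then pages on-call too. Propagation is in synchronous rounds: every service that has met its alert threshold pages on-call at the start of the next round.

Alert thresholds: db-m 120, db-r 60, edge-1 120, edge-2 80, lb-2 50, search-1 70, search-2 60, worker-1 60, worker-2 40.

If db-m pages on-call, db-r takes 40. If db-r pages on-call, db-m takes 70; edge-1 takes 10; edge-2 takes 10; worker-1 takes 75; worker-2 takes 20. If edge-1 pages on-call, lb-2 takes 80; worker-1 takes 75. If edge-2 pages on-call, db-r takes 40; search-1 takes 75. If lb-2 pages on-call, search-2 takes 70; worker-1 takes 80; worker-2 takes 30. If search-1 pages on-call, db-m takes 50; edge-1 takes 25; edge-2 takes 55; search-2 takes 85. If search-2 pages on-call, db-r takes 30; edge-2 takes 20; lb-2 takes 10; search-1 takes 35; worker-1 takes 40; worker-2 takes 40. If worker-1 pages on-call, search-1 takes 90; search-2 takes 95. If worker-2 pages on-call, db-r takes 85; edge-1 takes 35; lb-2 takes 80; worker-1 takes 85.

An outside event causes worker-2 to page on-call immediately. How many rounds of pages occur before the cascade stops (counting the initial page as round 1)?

Round 1 — worker-2 pages on-call (initial).
  db-r: +85 → 85 ≥ 60
  edge-1: +35 → 35 < 120
  lb-2: +80 → 80 ≥ 50
  worker-1: +85 → 85 ≥ 60
Round 2 — db-r, lb-2, worker-1 page on-call.
  db-m: +70 → 70 < 120
  edge-1: +10 → 45 < 120
  edge-2: +10 → 10 < 80
  search-1: +90 → 90 ≥ 70
  search-2: +70+95 → 165 ≥ 60
Round 3 — search-1, search-2 page on-call.
  db-m: +50 → 120 ≥ 120
  edge-1: +25 → 70 < 120
  edge-2: +55+20 → 85 ≥ 80
Round 4 — db-m, edge-2 page on-call.
No further pages.

4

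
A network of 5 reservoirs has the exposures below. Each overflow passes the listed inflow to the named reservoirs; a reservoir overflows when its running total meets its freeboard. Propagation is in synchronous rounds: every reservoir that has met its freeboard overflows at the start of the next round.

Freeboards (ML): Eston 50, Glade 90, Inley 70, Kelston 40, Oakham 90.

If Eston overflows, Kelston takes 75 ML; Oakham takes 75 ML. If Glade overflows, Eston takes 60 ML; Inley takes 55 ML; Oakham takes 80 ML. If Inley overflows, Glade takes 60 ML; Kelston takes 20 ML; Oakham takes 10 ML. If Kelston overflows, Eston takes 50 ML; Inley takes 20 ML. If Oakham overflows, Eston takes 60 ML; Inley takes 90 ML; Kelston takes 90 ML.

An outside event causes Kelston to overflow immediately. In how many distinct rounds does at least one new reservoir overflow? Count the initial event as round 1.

2

Round 1 — Kelston overflows (initial).
  Eston: +50 → 50 ≥ 50
  Inley: +20 → 20 < 70
Round 2 — Eston overflows.
  Oakham: +75 → 75 < 90
No further overflows.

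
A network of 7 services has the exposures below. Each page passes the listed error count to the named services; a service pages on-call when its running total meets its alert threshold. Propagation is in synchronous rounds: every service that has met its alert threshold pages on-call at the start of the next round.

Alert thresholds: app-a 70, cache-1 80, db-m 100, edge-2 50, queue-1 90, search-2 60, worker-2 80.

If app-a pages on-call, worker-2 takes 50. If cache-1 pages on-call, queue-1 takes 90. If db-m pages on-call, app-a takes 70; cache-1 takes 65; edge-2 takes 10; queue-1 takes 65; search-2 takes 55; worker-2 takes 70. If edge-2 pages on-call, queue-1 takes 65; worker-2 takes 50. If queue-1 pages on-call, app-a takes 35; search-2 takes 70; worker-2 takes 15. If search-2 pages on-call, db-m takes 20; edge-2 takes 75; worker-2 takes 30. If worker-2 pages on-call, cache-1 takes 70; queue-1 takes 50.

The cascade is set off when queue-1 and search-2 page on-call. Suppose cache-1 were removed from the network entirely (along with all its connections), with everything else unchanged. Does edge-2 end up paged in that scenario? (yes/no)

yes

With cache-1 removed:
Round 1 — queue-1, search-2 page on-call (initial).
  app-a: +35 → 35 < 70
  db-m: +20 → 20 < 100
  edge-2: +75 → 75 ≥ 50
  worker-2: +15+30 → 45 < 80
Round 2 — edge-2 pages on-call.
  worker-2: +50 → 95 ≥ 80
Round 3 — worker-2 pages on-call.
No further pages.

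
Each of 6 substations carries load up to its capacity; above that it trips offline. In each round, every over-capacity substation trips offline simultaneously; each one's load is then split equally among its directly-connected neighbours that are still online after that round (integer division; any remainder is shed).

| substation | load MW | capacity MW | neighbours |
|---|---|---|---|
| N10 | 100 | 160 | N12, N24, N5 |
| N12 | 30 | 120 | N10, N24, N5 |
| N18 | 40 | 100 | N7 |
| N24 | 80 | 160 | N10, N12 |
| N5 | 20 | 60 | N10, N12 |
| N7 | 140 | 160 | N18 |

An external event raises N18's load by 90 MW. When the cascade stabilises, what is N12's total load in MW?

Round 1 — N18 at 130 > 100. N18 trips offline.
  N18 sheds 130 MW to N7: 130 each.
    N7: 140+130 = 270 > 160
Round 2 — N7 trips offline.
  N7 sheds 270 MW: no online neighbours, lost.
No further trips.

30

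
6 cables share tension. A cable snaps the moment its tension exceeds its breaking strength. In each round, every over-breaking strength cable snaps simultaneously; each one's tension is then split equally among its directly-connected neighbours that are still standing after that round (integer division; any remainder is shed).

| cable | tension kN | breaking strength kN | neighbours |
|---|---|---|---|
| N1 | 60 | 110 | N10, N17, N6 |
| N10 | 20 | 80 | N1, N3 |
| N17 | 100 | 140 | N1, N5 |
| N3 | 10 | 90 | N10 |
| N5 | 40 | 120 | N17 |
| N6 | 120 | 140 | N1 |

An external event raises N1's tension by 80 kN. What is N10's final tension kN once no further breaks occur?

Round 1 — N1 at 140 > 110. N1 snaps.
  N1 sheds 140 kN to N10, N17, N6: 46 each (2 lost).
    N10: 20+46 = 66 ≤ 80
    N17: 100+46 = 146 > 140
    N6: 120+46 = 166 > 140
Round 2 — N17, N6 snap.
  N17 sheds 146 kN to N5: 146 each.
    N5: 40+146 = 186 > 120
  N6 sheds 166 kN: no online neighbours, lost.
Round 3 — N5 snaps.
  N5 sheds 186 kN: no online neighbours, lost.
No further breaks.

66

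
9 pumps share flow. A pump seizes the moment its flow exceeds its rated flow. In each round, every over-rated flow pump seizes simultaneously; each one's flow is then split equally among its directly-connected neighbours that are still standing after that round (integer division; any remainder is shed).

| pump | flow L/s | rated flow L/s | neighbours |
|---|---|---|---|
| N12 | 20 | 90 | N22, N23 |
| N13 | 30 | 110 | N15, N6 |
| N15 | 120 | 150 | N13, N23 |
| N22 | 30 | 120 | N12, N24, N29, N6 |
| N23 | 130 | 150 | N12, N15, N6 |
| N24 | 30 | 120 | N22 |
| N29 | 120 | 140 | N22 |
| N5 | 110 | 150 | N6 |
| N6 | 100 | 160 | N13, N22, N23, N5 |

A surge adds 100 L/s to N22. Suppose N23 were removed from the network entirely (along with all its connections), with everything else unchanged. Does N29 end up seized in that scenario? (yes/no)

yes

With N23 removed:
Round 1 — N22 at 130 > 120. N22 seizes.
  N22 sheds 130 L/s to N12, N24, N29, N6: 32 each (2 lost).
    N12: 20+32 = 52 ≤ 90
    N24: 30+32 = 62 ≤ 120
    N29: 120+32 = 152 > 140
    N6: 100+32 = 132 ≤ 160
Round 2 — N29 seizes.
  N29 sheds 152 L/s: no online neighbours, lost.
No further seizures.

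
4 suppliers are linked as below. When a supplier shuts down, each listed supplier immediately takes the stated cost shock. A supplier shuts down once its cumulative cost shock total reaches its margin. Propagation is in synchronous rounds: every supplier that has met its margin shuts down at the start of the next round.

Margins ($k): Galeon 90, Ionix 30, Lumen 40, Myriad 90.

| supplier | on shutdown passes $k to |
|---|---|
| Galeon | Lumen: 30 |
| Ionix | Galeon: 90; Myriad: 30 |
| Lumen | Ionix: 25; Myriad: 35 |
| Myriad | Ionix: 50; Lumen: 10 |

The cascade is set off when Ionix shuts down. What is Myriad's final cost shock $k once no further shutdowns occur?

30

Round 1 — Ionix shuts down (initial).
  Galeon: +90 → 90 ≥ 90
  Myriad: +30 → 30 < 90
Round 2 — Galeon shuts down.
  Lumen: +30 → 30 < 40
No further shutdowns.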